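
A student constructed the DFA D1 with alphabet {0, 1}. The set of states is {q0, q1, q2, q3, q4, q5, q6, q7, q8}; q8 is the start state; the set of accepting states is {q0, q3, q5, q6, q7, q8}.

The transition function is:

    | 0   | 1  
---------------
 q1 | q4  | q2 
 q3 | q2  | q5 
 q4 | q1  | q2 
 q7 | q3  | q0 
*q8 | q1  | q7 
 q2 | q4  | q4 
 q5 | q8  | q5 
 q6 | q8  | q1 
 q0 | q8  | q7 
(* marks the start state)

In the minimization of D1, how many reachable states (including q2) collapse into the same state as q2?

3

States {q6} cannot be reached from the start state, so discard them.
Start with accepting vs non-accepting: {q0,q3,q5,q7,q8} | {q1,q2,q4}.
Refine {q0,q3,q5,q7,q8} on symbol 0: members go to different blocks, giving {q0,q5,q7} and {q3,q8}.
No further refinement is possible. Final partition (3 blocks): {q0,q5,q7} | {q1,q2,q4} | {q3,q8}.
State q2 belongs to the block {q1,q2,q4}, which has 3 states.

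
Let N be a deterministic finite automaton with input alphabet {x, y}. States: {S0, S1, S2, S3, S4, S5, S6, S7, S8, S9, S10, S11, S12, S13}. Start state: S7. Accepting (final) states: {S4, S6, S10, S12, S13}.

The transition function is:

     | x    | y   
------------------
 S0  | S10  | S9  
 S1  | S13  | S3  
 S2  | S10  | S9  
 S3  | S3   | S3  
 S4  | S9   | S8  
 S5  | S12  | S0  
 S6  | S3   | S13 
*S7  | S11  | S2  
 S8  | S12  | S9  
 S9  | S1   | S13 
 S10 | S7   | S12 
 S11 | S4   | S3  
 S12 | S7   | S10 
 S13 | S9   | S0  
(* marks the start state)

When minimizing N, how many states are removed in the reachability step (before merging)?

2

Starting at S7 and following transitions, the reachable set is {S0, S1, S2, S3, S4, S7, S8, S9, S10, S11, S12, S13}. That leaves S5, S6 unreachable — 2 in total.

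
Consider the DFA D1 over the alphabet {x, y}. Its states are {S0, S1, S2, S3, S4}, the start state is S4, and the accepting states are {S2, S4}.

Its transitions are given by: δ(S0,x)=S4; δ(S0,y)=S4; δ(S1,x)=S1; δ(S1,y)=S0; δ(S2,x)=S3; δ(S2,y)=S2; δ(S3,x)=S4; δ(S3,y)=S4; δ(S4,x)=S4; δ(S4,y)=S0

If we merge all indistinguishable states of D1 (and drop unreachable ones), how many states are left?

Reachable states from the start: {S0,S4}. Unreachable: {S1,S2,S3} — drop them.
Initial partition by acceptance: {S4} | {S0}.
No further refinement is possible. Final partition (2 blocks): {S4} | {S0}.

2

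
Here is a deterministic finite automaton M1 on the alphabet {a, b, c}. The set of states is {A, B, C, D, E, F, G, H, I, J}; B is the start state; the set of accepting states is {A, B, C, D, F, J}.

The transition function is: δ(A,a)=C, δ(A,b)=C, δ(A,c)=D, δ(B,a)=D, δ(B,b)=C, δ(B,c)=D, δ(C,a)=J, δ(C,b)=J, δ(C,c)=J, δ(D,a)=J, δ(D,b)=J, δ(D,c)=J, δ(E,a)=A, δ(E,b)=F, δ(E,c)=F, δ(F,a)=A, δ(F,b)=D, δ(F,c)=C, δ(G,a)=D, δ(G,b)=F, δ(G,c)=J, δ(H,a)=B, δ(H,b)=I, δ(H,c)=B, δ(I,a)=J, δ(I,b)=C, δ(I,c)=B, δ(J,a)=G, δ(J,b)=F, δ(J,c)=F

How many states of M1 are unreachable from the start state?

3

Starting at B and following transitions, the reachable set is {A, B, C, D, F, G, J}. That leaves E, H, I unreachable — 3 in total.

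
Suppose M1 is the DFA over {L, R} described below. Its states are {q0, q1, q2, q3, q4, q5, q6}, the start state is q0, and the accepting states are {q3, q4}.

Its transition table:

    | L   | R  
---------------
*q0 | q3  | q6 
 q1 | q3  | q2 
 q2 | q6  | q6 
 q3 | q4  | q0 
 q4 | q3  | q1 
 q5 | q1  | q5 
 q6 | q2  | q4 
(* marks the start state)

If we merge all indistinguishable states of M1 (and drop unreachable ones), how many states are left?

First remove the unreachable states {q5}; 6 states remain.
P0 = {q3,q4} | {q0,q1,q2,q6}.
On input L, block {q0,q1,q2,q6} splits into {q0,q1} and {q2,q6}.
On input R, block {q2,q6} splits into {q2} and {q6}.
On input R, block {q0,q1} splits into {q0} and {q1}.
On input R, block {q3,q4} splits into {q3} and {q4}.
The partition is now stable with 6 blocks: {q3} | {q0} | {q2} | {q6} | {q1} | {q4}.

6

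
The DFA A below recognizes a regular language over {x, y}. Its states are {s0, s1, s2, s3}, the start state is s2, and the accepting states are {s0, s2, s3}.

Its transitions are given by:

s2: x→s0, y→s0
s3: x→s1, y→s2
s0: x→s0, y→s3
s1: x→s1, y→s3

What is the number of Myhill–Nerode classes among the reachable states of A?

Initial partition by acceptance: {s0,s2,s3} | {s1}.
Refine {s0,s2,s3} on symbol x: members go to different blocks, giving {s0,s2} and {s3}.
Refine {s0,s2} on symbol y: members go to different blocks, giving {s0} and {s2}.
The partition is now stable with 4 blocks: {s0} | {s1} | {s3} | {s2}.

4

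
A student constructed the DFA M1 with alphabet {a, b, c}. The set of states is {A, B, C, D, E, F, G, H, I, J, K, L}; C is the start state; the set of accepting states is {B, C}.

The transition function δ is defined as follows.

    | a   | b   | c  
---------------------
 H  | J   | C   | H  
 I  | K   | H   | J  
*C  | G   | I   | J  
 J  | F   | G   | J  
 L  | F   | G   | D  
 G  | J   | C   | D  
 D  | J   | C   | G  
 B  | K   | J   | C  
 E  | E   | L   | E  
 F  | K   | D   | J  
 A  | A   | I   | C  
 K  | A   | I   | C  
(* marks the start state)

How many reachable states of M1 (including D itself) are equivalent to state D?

Reachable states from the start: {A,C,D,F,G,H,I,J,K}. Unreachable: {B,E,L} — drop them.
P0 = {C} | {A,D,F,G,H,I,J,K}.
On input b, block {A,D,F,G,H,I,J,K} splits into {A,F,I,J,K} and {D,G,H}.
Split {A,F,I,J,K} by δ(·,b) → {F,I,J} and {A,K}.
On input a, block {F,I,J} splits into {F,I} and {J}.
Stable partition: {C} | {F,I} | {D,G,H} | {A,K} | {J} — 5 equivalence classes.
The equivalence class containing D is {D,G,H}, of size 3.

3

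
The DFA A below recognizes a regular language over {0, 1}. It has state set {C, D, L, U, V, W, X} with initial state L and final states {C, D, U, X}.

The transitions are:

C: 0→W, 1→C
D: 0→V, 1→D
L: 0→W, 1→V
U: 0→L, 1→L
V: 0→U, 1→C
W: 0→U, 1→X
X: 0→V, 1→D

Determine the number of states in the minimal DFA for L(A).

4

P0 = {C,D,U,X} | {L,V,W}.
Split {C,D,U,X} by δ(·,1) → {C,D,X} and {U}.
On input 0, block {L,V,W} splits into {V,W} and {L}.
The partition is now stable with 4 blocks: {C,D,X} | {V,W} | {U} | {L}.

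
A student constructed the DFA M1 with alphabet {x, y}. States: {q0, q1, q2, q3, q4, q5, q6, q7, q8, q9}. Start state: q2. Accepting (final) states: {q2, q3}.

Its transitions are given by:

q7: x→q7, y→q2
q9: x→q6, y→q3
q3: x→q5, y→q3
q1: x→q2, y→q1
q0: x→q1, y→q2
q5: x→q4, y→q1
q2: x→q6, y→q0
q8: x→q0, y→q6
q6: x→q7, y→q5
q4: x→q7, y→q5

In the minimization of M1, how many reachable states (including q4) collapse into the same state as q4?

Reachable states from the start: {q0,q1,q2,q4,q5,q6,q7}. Unreachable: {q3,q8,q9} — drop them.
Start with accepting vs non-accepting: {q2} | {q0,q1,q4,q5,q6,q7}.
Refine {q0,q1,q4,q5,q6,q7} on symbol x: members go to different blocks, giving {q0,q4,q5,q6,q7} and {q1}.
Refine {q0,q4,q5,q6,q7} on symbol x: members go to different blocks, giving {q4,q5,q6,q7} and {q0}.
Refine {q4,q5,q6,q7} on symbol y: members go to different blocks, giving {q4,q6} and {q5} and {q7}.
Stable partition: {q2} | {q4,q6} | {q1} | {q0} | {q5} | {q7} — 6 equivalence classes.
State q4 belongs to the block {q4,q6}, which has 2 states.

2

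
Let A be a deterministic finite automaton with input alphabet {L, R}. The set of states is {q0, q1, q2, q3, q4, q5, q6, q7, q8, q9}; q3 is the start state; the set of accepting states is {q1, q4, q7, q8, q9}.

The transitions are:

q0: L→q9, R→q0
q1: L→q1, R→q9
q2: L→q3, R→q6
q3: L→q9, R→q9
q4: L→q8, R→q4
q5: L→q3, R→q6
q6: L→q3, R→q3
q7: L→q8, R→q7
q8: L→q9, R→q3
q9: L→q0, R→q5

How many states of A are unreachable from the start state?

No path from q3 leads to q1, q2, q4, q7, q8; the other 5 states are all reachable.

5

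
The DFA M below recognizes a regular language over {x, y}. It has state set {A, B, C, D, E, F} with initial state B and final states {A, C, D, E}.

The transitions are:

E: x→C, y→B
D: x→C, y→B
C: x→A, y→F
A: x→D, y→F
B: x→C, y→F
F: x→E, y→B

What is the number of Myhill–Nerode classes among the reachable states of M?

Start with accepting vs non-accepting: {A,C,D,E} | {B,F}.
Stable partition: {A,C,D,E} | {B,F} — 2 equivalence classes.

2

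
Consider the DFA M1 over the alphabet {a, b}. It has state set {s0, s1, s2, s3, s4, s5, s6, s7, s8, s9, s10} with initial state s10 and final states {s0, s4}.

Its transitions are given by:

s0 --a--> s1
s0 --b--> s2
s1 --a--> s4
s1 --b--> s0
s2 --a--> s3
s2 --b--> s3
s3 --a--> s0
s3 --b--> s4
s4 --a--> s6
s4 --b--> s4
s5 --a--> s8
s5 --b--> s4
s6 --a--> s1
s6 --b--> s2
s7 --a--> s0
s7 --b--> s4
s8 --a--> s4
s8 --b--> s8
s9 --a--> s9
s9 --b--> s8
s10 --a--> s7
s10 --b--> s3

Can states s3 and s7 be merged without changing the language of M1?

First remove the unreachable states {s5,s8,s9}; 8 states remain.
Start with accepting vs non-accepting: {s0,s4} | {s1,s2,s3,s6,s7,s10}.
Split {s0,s4} by δ(·,b) → {s0} and {s4}.
Refine {s1,s2,s3,s6,s7,s10} on symbol a: members go to different blocks, giving {s2,s6,s10} and {s3,s7} and {s1}.
On input a, block {s2,s6,s10} splits into {s2,s10} and {s6}.
Stable partition: {s0} | {s2,s10} | {s4} | {s3,s7} | {s1} | {s6} — 6 equivalence classes.
s3 and s7 lie in the same block of the stable partition, so they are equivalent — no string distinguishes them.

Yes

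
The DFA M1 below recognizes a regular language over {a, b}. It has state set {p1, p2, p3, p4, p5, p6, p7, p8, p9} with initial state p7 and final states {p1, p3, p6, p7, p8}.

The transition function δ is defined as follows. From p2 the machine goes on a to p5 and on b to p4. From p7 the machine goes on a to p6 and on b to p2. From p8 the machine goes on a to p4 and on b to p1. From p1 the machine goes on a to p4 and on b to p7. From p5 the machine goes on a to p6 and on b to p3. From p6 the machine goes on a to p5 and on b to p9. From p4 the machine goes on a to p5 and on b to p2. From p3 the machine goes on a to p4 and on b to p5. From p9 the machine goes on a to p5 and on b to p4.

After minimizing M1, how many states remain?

5

First remove the unreachable states {p1,p8}; 7 states remain.
Initial partition by acceptance: {p3,p6,p7} | {p2,p4,p5,p9}.
On input a, block {p3,p6,p7} splits into {p3,p6} and {p7}.
On input a, block {p2,p4,p5,p9} splits into {p2,p4,p9} and {p5}.
Split {p3,p6} by δ(·,a) → {p3} and {p6}.
The partition is now stable with 5 blocks: {p3} | {p2,p4,p9} | {p7} | {p5} | {p6}.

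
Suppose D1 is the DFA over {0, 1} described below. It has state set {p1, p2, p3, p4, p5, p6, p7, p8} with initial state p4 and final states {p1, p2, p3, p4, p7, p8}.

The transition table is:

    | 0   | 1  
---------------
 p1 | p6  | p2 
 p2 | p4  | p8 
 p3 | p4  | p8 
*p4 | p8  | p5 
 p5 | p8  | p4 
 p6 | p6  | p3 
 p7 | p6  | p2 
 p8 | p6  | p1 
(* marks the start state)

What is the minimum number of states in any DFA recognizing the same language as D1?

First remove the unreachable states {p7}; 7 states remain.
Initial partition by acceptance: {p1,p2,p3,p4,p8} | {p5,p6}.
Refine {p1,p2,p3,p4,p8} on symbol 0: members go to different blocks, giving {p2,p3,p4} and {p1,p8}.
On input 0, block {p2,p3,p4} splits into {p2,p3} and {p4}.
Refine {p5,p6} on symbol 0: members go to different blocks, giving {p5} and {p6}.
Refine {p1,p8} on symbol 1: members go to different blocks, giving {p1} and {p8}.
No further refinement is possible. Final partition (6 blocks): {p2,p3} | {p5} | {p1} | {p4} | {p6} | {p8}.

6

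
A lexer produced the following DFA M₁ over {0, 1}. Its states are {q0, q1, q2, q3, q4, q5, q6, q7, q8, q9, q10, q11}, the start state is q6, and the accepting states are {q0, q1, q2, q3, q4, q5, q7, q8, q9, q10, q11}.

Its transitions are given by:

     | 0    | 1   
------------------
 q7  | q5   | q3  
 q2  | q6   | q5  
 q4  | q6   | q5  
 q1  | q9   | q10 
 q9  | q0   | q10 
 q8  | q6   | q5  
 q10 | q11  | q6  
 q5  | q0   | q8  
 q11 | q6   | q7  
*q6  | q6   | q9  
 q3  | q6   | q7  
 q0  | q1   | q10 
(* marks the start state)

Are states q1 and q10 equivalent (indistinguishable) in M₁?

First remove the unreachable states {q2,q4}; 10 states remain.
Initial partition by acceptance: {q0,q1,q3,q5,q7,q8,q9,q10,q11} | {q6}.
Split {q0,q1,q3,q5,q7,q8,q9,q10,q11} by δ(·,0) → {q0,q1,q5,q7,q9,q10} and {q3,q8,q11}.
Refine {q0,q1,q5,q7,q9,q10} on symbol 0: members go to different blocks, giving {q0,q1,q5,q7,q9} and {q10}.
Refine {q0,q1,q5,q7,q9} on symbol 1: members go to different blocks, giving {q0,q1,q9} and {q5,q7}.
Refine {q5,q7} on symbol 0: members go to different blocks, giving {q5} and {q7}.
On input 1, block {q3,q8,q11} splits into {q3,q11} and {q8}.
Stable partition: {q0,q1,q9} | {q6} | {q3,q11} | {q10} | {q5} | {q7} | {q8} — 7 equivalence classes.
q1 and q10 end up in different blocks, so they are distinguishable. For instance, the string '1' is accepted from only q1.

No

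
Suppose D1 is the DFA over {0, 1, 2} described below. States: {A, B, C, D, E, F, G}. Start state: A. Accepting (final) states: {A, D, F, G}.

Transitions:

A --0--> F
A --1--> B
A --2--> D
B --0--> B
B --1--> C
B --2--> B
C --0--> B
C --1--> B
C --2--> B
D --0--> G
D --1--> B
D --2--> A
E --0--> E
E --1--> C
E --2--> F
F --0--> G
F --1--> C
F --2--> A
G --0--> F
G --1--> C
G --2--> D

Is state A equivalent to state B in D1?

No

First remove the unreachable states {E}; 6 states remain.
Initial partition by acceptance: {A,D,F,G} | {B,C}.
No further refinement is possible. Final partition (2 blocks): {A,D,F,G} | {B,C}.
A and B end up in different blocks, so they are distinguishable. For instance, the string 'ε' is accepted from only A.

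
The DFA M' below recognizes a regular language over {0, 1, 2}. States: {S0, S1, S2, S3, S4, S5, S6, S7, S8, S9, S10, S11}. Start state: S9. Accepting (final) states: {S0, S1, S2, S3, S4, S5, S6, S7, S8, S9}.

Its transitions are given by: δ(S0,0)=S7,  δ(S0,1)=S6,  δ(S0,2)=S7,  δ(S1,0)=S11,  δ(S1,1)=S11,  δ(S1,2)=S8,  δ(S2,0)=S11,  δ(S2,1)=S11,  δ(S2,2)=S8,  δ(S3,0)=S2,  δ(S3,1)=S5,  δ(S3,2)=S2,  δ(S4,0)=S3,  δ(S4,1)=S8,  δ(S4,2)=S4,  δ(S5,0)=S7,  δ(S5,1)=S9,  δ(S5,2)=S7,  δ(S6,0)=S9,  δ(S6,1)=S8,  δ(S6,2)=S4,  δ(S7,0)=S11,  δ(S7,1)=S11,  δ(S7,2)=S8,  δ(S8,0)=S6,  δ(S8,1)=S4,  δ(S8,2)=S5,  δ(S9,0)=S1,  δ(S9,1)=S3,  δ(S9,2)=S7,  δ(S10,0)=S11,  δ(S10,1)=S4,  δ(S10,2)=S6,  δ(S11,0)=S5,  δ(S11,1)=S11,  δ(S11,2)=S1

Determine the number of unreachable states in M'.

2

No path from S9 leads to S0, S10; the other 10 states are all reachable.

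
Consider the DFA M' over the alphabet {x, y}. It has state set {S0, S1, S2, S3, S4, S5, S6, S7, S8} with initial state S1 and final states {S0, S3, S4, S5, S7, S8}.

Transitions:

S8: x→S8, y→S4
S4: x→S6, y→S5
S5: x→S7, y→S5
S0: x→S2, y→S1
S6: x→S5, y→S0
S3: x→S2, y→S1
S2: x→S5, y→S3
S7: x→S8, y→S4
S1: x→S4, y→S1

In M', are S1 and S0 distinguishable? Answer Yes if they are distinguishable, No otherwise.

Initial partition by acceptance: {S0,S3,S4,S5,S7,S8} | {S1,S2,S6}.
Refine {S0,S3,S4,S5,S7,S8} on symbol x: members go to different blocks, giving {S0,S3,S4} and {S5,S7,S8}.
Refine {S0,S3,S4} on symbol y: members go to different blocks, giving {S0,S3} and {S4}.
Refine {S1,S2,S6} on symbol x: members go to different blocks, giving {S2,S6} and {S1}.
Refine {S5,S7,S8} on symbol y: members go to different blocks, giving {S7,S8} and {S5}.
Stable partition: {S0,S3} | {S2,S6} | {S7,S8} | {S4} | {S1} | {S5} — 6 equivalence classes.
S1 and S0 end up in different blocks, so they are distinguishable. For instance, the string 'ε' is accepted from only S0.

Yes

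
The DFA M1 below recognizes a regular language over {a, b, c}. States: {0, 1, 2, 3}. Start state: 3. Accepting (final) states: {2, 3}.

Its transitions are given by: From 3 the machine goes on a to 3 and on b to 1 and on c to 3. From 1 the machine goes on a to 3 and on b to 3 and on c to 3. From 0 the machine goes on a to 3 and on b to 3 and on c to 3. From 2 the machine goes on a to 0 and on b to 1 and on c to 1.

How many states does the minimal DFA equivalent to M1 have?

2

States {0,2} cannot be reached from the start state, so discard them.
Start with accepting vs non-accepting: {3} | {1}.
No further refinement is possible. Final partition (2 blocks): {3} | {1}.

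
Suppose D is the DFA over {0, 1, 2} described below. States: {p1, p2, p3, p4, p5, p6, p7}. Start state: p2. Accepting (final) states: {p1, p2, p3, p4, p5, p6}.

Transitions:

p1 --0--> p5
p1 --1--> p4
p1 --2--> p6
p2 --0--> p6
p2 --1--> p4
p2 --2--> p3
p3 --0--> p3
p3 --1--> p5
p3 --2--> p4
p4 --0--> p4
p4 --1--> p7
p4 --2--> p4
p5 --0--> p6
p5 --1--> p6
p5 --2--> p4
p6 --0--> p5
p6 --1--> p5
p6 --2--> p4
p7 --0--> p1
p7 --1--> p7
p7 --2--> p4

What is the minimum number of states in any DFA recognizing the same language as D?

4

Every state is reachable, so we keep all 7.
P0 = {p1,p2,p3,p4,p5,p6} | {p7}.
Split {p1,p2,p3,p4,p5,p6} by δ(·,1) → {p1,p2,p3,p5,p6} and {p4}.
On input 1, block {p1,p2,p3,p5,p6} splits into {p3,p5,p6} and {p1,p2}.
The partition is now stable with 4 blocks: {p3,p5,p6} | {p7} | {p4} | {p1,p2}.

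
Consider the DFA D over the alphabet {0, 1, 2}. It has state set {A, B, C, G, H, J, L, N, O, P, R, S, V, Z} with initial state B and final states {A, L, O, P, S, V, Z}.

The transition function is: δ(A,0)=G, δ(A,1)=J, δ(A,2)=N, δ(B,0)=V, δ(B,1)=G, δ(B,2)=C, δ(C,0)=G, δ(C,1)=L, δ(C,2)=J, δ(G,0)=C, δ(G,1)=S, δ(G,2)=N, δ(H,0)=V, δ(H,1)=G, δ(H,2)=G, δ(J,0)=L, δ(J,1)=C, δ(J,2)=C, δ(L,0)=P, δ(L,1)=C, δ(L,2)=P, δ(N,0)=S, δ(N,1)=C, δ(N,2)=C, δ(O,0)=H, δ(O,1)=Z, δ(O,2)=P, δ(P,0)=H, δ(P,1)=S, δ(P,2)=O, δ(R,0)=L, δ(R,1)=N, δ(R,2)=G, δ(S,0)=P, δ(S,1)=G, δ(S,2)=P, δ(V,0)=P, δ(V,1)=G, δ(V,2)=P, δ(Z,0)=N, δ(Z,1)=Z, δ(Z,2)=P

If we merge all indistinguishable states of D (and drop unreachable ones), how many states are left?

Reachable states from the start: {B,C,G,H,J,L,N,O,P,S,V,Z}. Unreachable: {A,R} — drop them.
Start with accepting vs non-accepting: {L,O,P,S,V,Z} | {B,C,G,H,J,N}.
On input 0, block {L,O,P,S,V,Z} splits into {L,S,V} and {O,P,Z}.
On input 0, block {B,C,G,H,J,N} splits into {B,H,J,N} and {C,G}.
Split {O,P,Z} by δ(·,1) → {O,Z} and {P}.
The partition is now stable with 5 blocks: {L,S,V} | {B,H,J,N} | {O,Z} | {C,G} | {P}.

5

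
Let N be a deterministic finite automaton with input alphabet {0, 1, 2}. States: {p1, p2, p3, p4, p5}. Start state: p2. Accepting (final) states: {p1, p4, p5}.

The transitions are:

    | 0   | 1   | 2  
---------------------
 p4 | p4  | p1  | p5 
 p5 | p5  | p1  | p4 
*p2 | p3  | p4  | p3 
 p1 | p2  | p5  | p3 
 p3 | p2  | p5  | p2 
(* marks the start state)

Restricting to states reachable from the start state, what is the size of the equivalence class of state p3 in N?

2

All states are reachable from the start state.
Initial partition by acceptance: {p1,p4,p5} | {p2,p3}.
Split {p1,p4,p5} by δ(·,0) → {p4,p5} and {p1}.
Stable partition: {p4,p5} | {p2,p3} | {p1} — 3 equivalence classes.
The equivalence class containing p3 is {p2,p3}, of size 2.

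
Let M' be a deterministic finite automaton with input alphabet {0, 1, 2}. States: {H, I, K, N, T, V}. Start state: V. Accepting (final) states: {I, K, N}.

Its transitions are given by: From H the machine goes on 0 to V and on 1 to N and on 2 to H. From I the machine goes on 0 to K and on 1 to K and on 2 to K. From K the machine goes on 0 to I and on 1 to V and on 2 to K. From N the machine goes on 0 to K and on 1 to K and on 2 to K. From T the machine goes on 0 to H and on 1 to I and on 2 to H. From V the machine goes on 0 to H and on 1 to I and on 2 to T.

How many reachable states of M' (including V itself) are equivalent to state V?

3

Every state is reachable, so we keep all 6.
Initial partition by acceptance: {I,K,N} | {H,T,V}.
On input 1, block {I,K,N} splits into {I,N} and {K}.
The partition is now stable with 3 blocks: {I,N} | {H,T,V} | {K}.
State V belongs to the block {H,T,V}, which has 3 states.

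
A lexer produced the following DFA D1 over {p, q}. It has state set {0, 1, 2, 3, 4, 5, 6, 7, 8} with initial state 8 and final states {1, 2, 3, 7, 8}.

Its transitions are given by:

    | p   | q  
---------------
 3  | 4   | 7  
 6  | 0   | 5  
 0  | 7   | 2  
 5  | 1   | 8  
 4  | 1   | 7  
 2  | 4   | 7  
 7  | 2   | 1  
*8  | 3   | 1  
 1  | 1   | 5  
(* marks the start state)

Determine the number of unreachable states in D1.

2

Starting at 8 and following transitions, the reachable set is {1, 2, 3, 4, 5, 7, 8}. That leaves 0, 6 unreachable — 2 in total.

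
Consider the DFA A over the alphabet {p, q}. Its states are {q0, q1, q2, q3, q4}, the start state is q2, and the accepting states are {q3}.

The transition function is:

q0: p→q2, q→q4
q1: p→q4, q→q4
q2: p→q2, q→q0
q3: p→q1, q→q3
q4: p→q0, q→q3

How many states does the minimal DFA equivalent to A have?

5

Start with accepting vs non-accepting: {q3} | {q0,q1,q2,q4}.
Split {q0,q1,q2,q4} by δ(·,q) → {q0,q1,q2} and {q4}.
On input p, block {q0,q1,q2} splits into {q0,q2} and {q1}.
Split {q0,q2} by δ(·,q) → {q0} and {q2}.
Stable partition: {q3} | {q0} | {q4} | {q1} | {q2} — 5 equivalence classes.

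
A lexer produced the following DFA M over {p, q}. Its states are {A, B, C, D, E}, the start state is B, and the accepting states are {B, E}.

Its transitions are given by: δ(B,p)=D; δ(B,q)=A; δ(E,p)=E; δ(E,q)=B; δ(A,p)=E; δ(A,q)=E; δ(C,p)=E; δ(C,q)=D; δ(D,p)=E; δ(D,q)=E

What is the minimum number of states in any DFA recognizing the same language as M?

3

First remove the unreachable states {C}; 4 states remain.
P0 = {B,E} | {A,D}.
Refine {B,E} on symbol p: members go to different blocks, giving {B} and {E}.
The partition is now stable with 3 blocks: {B} | {A,D} | {E}.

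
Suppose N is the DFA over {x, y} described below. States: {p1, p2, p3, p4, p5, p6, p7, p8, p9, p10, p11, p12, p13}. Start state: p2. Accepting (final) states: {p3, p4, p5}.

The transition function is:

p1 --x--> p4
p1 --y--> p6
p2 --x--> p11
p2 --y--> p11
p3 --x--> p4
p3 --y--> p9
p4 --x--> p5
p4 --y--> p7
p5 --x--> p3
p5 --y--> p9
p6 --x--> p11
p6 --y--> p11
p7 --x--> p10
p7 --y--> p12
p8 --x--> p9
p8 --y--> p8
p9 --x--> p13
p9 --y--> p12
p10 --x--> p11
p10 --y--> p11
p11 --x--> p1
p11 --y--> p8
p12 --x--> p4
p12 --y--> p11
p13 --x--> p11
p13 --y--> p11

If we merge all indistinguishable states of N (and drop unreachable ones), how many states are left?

P0 = {p3,p4,p5} | {p1,p2,p6,p7,p8,p9,p10,p11,p12,p13}.
Split {p1,p2,p6,p7,p8,p9,p10,p11,p12,p13} by δ(·,x) → {p2,p6,p7,p8,p9,p10,p11,p13} and {p1,p12}.
Refine {p2,p6,p7,p8,p9,p10,p11,p13} on symbol x: members go to different blocks, giving {p2,p6,p7,p8,p9,p10,p13} and {p11}.
Split {p2,p6,p7,p8,p9,p10,p13} by δ(·,x) → {p2,p6,p10,p13} and {p7,p8,p9}.
Split {p1,p12} by δ(·,y) → {p1} and {p12}.
Split {p7,p8,p9} by δ(·,x) → {p7,p9} and {p8}.
The partition is now stable with 7 blocks: {p3,p4,p5} | {p2,p6,p10,p13} | {p1} | {p11} | {p7,p9} | {p12} | {p8}.

7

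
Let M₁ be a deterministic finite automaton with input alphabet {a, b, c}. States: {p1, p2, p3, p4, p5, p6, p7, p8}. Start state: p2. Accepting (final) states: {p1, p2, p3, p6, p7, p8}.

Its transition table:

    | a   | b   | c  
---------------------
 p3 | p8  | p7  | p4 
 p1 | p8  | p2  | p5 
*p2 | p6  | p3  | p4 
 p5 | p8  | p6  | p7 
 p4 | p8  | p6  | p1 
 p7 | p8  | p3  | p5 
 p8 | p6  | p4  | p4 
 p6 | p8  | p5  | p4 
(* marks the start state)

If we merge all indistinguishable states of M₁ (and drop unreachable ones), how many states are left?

3

All states are reachable from the start state.
P0 = {p1,p2,p3,p6,p7,p8} | {p4,p5}.
Refine {p1,p2,p3,p6,p7,p8} on symbol b: members go to different blocks, giving {p1,p2,p3,p7} and {p6,p8}.
No further refinement is possible. Final partition (3 blocks): {p1,p2,p3,p7} | {p4,p5} | {p6,p8}.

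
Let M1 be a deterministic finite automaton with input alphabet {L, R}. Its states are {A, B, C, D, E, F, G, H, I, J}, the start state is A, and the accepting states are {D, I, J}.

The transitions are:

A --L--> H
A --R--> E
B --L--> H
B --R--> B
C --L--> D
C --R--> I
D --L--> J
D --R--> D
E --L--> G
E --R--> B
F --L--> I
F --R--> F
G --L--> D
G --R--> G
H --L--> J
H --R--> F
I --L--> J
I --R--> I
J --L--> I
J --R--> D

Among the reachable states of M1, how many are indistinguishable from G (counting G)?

3

Reachable states from the start: {A,B,D,E,F,G,H,I,J}. Unreachable: {C} — drop them.
Start with accepting vs non-accepting: {D,I,J} | {A,B,E,F,G,H}.
Refine {A,B,E,F,G,H} on symbol L: members go to different blocks, giving {A,B,E} and {F,G,H}.
Stable partition: {D,I,J} | {A,B,E} | {F,G,H} — 3 equivalence classes.
State G belongs to the block {F,G,H}, which has 3 states.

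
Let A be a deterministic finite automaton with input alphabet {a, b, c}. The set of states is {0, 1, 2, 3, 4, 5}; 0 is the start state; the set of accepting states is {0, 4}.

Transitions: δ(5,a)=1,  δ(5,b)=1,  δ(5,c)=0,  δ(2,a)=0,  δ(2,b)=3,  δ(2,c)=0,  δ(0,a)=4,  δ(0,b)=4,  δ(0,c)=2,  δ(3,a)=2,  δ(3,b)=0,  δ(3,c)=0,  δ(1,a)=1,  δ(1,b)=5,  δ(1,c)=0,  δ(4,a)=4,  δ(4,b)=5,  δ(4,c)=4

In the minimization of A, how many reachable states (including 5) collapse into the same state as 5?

P0 = {0,4} | {1,2,3,5}.
Refine {0,4} on symbol b: members go to different blocks, giving {0} and {4}.
Split {1,2,3,5} by δ(·,a) → {1,3,5} and {2}.
Refine {1,3,5} on symbol a: members go to different blocks, giving {1,5} and {3}.
Stable partition: {0} | {1,5} | {4} | {2} | {3} — 5 equivalence classes.
The equivalence class containing 5 is {1,5}, of size 2.

2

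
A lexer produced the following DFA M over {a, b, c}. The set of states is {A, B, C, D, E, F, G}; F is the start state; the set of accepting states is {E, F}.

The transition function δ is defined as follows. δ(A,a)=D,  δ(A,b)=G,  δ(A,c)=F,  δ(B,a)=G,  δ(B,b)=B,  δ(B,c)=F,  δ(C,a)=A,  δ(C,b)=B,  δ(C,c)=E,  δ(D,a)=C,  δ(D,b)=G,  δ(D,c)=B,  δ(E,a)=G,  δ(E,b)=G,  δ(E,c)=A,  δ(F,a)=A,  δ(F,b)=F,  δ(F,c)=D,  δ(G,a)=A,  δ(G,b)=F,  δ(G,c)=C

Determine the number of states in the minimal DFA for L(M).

Every state is reachable, so we keep all 7.
P0 = {E,F} | {A,B,C,D,G}.
Refine {E,F} on symbol b: members go to different blocks, giving {E} and {F}.
Refine {A,B,C,D,G} on symbol b: members go to different blocks, giving {A,B,C,D} and {G}.
Split {A,B,C,D} by δ(·,a) → {A,C,D} and {B}.
On input b, block {A,C,D} splits into {A,D} and {C}.
Split {A,D} by δ(·,a) → {A} and {D}.
No further refinement is possible. Final partition (7 blocks): {E} | {A} | {F} | {G} | {B} | {C} | {D}.

7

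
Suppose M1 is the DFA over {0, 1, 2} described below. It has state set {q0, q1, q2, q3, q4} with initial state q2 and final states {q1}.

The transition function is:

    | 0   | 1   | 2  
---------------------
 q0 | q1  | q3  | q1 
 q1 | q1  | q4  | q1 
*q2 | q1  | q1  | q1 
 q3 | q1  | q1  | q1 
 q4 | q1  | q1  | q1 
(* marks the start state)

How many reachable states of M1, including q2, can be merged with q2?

2

Reachable states from the start: {q1,q2,q4}. Unreachable: {q0,q3} — drop them.
Start with accepting vs non-accepting: {q1} | {q2,q4}.
Stable partition: {q1} | {q2,q4} — 2 equivalence classes.
State q2 belongs to the block {q2,q4}, which has 2 states.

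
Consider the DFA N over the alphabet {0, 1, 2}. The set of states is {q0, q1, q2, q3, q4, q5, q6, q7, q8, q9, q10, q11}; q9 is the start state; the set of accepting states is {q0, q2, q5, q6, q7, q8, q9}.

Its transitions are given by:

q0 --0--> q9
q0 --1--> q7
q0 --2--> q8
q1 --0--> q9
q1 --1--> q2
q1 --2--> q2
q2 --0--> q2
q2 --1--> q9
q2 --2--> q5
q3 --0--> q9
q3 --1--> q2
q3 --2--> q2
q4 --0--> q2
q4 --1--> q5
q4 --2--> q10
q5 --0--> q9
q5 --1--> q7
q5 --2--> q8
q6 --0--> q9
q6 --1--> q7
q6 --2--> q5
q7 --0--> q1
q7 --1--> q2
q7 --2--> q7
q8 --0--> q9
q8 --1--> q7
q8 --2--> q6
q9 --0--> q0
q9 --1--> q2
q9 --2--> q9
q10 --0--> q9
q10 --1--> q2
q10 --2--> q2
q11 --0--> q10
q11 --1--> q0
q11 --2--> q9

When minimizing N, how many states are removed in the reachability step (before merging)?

Starting at q9 and following transitions, the reachable set is {q0, q1, q2, q5, q6, q7, q8, q9}. That leaves q3, q4, q10, q11 unreachable — 4 in total.

4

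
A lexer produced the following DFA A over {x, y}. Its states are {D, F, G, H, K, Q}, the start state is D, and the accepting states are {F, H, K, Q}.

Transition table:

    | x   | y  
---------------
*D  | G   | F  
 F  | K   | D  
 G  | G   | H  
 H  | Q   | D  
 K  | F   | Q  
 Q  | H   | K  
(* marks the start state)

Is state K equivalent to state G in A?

All states are reachable from the start state.
Start with accepting vs non-accepting: {F,H,K,Q} | {D,G}.
Refine {F,H,K,Q} on symbol y: members go to different blocks, giving {F,H} and {K,Q}.
Stable partition: {F,H} | {D,G} | {K,Q} — 3 equivalence classes.
K and G end up in different blocks, so they are distinguishable. For instance, the string 'ε' is accepted from only K.

No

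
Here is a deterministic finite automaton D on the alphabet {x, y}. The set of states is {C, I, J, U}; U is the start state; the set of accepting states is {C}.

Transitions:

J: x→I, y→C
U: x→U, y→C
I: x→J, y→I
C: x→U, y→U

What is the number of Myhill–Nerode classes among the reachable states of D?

Reachable states from the start: {C,U}. Unreachable: {I,J} — drop them.
Start with accepting vs non-accepting: {C} | {U}.
No further refinement is possible. Final partition (2 blocks): {C} | {U}.

2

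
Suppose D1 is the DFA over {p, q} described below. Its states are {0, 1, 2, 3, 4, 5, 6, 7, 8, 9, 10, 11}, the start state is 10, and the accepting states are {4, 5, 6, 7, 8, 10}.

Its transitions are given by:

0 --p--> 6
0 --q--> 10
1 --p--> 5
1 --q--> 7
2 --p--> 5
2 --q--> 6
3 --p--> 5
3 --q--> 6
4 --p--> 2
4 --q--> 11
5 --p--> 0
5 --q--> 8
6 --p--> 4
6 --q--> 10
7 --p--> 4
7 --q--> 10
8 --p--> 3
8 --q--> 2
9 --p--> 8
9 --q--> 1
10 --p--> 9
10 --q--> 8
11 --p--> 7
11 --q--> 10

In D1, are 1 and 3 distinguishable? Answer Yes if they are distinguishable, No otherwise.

Every state is reachable, so we keep all 12.
Initial partition by acceptance: {4,5,6,7,8,10} | {0,1,2,3,9,11}.
On input p, block {4,5,6,7,8,10} splits into {4,5,8,10} and {6,7}.
Split {4,5,8,10} by δ(·,q) → {4,8} and {5,10}.
Refine {0,1,2,3,9,11} on symbol p: members go to different blocks, giving {1,2,3} and {0,11} and {9}.
Refine {4,8} on symbol q: members go to different blocks, giving {4} and {8}.
Refine {5,10} on symbol p: members go to different blocks, giving {5} and {10}.
The partition is now stable with 8 blocks: {4} | {1,2,3} | {6,7} | {5} | {0,11} | {9} | {8} | {10}.
1 and 3 lie in the same block of the stable partition, so they are equivalent — no string distinguishes them.

No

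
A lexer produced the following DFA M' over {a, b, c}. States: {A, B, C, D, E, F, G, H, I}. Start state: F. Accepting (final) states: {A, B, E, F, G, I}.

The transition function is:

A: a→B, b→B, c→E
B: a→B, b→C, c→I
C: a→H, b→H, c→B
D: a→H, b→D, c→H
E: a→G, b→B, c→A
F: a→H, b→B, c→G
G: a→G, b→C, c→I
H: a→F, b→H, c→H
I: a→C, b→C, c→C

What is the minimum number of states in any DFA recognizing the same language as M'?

5

Reachable states from the start: {B,C,F,G,H,I}. Unreachable: {A,D,E} — drop them.
P0 = {B,F,G,I} | {C,H}.
Refine {B,F,G,I} on symbol a: members go to different blocks, giving {B,G} and {F,I}.
On input a, block {C,H} splits into {C} and {H}.
Refine {F,I} on symbol a: members go to different blocks, giving {F} and {I}.
The partition is now stable with 5 blocks: {B,G} | {C} | {F} | {H} | {I}.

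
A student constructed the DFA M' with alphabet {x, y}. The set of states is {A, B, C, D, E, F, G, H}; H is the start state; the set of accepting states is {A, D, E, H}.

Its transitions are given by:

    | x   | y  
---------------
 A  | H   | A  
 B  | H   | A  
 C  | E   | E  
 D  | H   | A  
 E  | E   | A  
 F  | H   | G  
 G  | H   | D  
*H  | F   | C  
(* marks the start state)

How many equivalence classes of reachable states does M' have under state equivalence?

6

Reachable states from the start: {A,C,D,E,F,G,H}. Unreachable: {B} — drop them.
Start with accepting vs non-accepting: {A,D,E,H} | {C,F,G}.
Refine {A,D,E,H} on symbol x: members go to different blocks, giving {A,D,E} and {H}.
Refine {A,D,E} on symbol x: members go to different blocks, giving {A,D} and {E}.
Refine {C,F,G} on symbol x: members go to different blocks, giving {F,G} and {C}.
Refine {F,G} on symbol y: members go to different blocks, giving {F} and {G}.
The partition is now stable with 6 blocks: {A,D} | {F} | {H} | {E} | {C} | {G}.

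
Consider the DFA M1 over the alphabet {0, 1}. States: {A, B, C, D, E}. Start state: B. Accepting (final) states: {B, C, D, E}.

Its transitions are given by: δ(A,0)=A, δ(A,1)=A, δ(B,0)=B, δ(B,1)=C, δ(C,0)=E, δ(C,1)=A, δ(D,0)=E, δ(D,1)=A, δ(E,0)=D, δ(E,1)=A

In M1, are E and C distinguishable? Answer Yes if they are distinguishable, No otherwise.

No

All states are reachable from the start state.
P0 = {B,C,D,E} | {A}.
Split {B,C,D,E} by δ(·,1) → {C,D,E} and {B}.
The partition is now stable with 3 blocks: {C,D,E} | {A} | {B}.
E and C lie in the same block of the stable partition, so they are equivalent — no string distinguishes them.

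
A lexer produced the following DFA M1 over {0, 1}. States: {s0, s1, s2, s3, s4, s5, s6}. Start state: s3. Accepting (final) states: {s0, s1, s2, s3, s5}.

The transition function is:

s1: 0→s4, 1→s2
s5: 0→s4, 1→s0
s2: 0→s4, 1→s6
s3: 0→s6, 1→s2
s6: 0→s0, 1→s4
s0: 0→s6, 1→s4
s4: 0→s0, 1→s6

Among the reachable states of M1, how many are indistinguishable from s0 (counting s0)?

Reachable states from the start: {s0,s2,s3,s4,s6}. Unreachable: {s1,s5} — drop them.
Start with accepting vs non-accepting: {s0,s2,s3} | {s4,s6}.
Split {s0,s2,s3} by δ(·,1) → {s0,s2} and {s3}.
Stable partition: {s0,s2} | {s4,s6} | {s3} — 3 equivalence classes.
State s0 belongs to the block {s0,s2}, which has 2 states.

2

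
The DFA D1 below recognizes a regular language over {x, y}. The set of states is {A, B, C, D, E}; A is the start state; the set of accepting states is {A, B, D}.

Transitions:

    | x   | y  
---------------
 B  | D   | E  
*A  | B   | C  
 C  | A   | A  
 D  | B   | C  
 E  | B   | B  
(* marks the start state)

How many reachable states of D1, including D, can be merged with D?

3

All states are reachable from the start state.
Initial partition by acceptance: {A,B,D} | {C,E}.
No further refinement is possible. Final partition (2 blocks): {A,B,D} | {C,E}.
The equivalence class containing D is {A,B,D}, of size 3.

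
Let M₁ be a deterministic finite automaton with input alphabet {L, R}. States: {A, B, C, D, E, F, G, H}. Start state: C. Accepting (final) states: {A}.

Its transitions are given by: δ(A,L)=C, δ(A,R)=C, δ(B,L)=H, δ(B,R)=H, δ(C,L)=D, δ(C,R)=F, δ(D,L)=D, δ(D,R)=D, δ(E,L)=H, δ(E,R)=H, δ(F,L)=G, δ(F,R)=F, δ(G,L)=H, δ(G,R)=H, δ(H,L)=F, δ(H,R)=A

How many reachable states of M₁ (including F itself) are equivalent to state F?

First remove the unreachable states {B,E}; 6 states remain.
Initial partition by acceptance: {A} | {C,D,F,G,H}.
Split {C,D,F,G,H} by δ(·,R) → {C,D,F,G} and {H}.
Split {C,D,F,G} by δ(·,L) → {C,D,F} and {G}.
Refine {C,D,F} on symbol L: members go to different blocks, giving {C,D} and {F}.
On input R, block {C,D} splits into {C} and {D}.
No further refinement is possible. Final partition (6 blocks): {A} | {C} | {H} | {G} | {F} | {D}.
The equivalence class containing F is {F}, of size 1.

1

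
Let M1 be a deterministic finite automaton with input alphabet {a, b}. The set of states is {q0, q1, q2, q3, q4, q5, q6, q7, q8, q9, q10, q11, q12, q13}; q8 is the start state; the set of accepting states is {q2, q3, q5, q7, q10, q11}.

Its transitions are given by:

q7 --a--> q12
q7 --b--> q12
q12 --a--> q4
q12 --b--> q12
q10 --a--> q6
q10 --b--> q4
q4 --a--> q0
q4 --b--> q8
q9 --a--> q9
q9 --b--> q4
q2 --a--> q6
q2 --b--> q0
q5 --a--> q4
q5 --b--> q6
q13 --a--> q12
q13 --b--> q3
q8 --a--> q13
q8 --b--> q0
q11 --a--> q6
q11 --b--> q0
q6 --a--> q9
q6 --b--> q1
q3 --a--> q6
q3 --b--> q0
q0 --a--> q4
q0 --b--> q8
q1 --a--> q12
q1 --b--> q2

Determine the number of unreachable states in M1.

4

No path from q8 leads to q5, q7, q10, q11; the other 10 states are all reachable.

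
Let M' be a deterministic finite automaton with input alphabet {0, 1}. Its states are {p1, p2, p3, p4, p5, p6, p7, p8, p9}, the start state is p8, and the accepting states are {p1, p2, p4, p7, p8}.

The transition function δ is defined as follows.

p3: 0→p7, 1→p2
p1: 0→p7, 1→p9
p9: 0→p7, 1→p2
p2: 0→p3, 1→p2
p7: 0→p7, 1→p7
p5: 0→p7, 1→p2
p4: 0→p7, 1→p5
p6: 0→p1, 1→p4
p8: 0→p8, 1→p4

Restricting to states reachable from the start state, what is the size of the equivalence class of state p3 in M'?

2

First remove the unreachable states {p1,p6,p9}; 6 states remain.
Start with accepting vs non-accepting: {p2,p4,p7,p8} | {p3,p5}.
Refine {p2,p4,p7,p8} on symbol 0: members go to different blocks, giving {p4,p7,p8} and {p2}.
On input 1, block {p4,p7,p8} splits into {p7,p8} and {p4}.
On input 1, block {p7,p8} splits into {p7} and {p8}.
The partition is now stable with 5 blocks: {p7} | {p3,p5} | {p2} | {p4} | {p8}.
State p3 belongs to the block {p3,p5}, which has 2 states.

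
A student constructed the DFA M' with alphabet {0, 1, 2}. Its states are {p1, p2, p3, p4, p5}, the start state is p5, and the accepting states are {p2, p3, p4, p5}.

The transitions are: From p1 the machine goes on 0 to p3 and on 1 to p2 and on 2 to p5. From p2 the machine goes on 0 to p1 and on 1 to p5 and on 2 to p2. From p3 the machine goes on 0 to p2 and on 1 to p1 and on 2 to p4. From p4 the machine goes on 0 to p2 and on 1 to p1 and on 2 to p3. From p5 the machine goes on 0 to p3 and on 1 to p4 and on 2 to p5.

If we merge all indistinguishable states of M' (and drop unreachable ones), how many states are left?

4

Start with accepting vs non-accepting: {p2,p3,p4,p5} | {p1}.
Split {p2,p3,p4,p5} by δ(·,0) → {p3,p4,p5} and {p2}.
Split {p3,p4,p5} by δ(·,0) → {p3,p4} and {p5}.
No further refinement is possible. Final partition (4 blocks): {p3,p4} | {p1} | {p2} | {p5}.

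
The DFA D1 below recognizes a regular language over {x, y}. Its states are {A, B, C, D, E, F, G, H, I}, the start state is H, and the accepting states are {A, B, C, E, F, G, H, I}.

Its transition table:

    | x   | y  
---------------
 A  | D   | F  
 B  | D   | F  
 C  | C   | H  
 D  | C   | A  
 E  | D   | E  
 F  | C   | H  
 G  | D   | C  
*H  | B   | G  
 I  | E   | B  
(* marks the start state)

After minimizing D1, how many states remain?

4

States {E,I} cannot be reached from the start state, so discard them.
Initial partition by acceptance: {A,B,C,F,G,H} | {D}.
On input x, block {A,B,C,F,G,H} splits into {A,B,G} and {C,F,H}.
Split {C,F,H} by δ(·,x) → {C,F} and {H}.
No further refinement is possible. Final partition (4 blocks): {A,B,G} | {D} | {C,F} | {H}.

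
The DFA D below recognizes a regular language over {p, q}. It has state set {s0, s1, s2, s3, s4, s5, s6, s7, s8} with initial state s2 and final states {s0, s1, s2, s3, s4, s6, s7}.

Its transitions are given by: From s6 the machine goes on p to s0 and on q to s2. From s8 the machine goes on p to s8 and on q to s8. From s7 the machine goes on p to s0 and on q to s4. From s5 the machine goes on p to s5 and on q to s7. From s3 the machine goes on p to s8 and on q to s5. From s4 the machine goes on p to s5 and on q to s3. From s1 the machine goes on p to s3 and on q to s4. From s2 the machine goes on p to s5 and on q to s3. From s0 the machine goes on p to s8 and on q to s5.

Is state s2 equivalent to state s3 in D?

Reachable states from the start: {s0,s2,s3,s4,s5,s7,s8}. Unreachable: {s1,s6} — drop them.
Initial partition by acceptance: {s0,s2,s3,s4,s7} | {s5,s8}.
Split {s0,s2,s3,s4,s7} by δ(·,p) → {s0,s2,s3,s4} and {s7}.
Refine {s0,s2,s3,s4} on symbol q: members go to different blocks, giving {s0,s3} and {s2,s4}.
Split {s5,s8} by δ(·,q) → {s5} and {s8}.
The partition is now stable with 5 blocks: {s0,s3} | {s5} | {s7} | {s2,s4} | {s8}.
s2 and s3 end up in different blocks, so they are distinguishable. For instance, the string 'q' is accepted from only s2.

No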